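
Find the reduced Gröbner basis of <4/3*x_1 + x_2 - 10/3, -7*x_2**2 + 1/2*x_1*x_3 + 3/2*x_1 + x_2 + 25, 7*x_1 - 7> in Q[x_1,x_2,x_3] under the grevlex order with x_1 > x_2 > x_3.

G = {x_1 - 1, x_2 - 2, x_3 + 1}

f_1 = 4/3*x_1 + x_2 - 10/3, LT = x_1.
f_2 = -7*x_2**2 + 1/2*x_1*x_3 + 3/2*x_1 + x_2 + 25, LT = x_2**2.
f_3 = 7*x_1 - 7, LT = x_1.

S(f_1,f_3): lcm = x_1. S = 3/4*x_2 - 3/2.
  reduce S modulo (f_1, f_2, f_3):
  remainder 3/4*x_2 - 3/2 ≠ 0; add g_4 = 3/4*x_2 - 3/2 to the basis.

S(f_2,g_4): lcm = x_2**2. S = -1/14*x_1*x_3 - 3/14*x_1 + 13/7*x_2 - 25/7.
  reduce S modulo (f_1, f_2, f_3, g_4):
  remainder -1/14*x_3 - 1/14 ≠ 0; add g_5 = -1/14*x_3 - 1/14 to the basis.

The other S-polynomials (S(f_1,f_2), S(f_2,f_3), S(f_1,g_4), S(f_3,g_4), S(f_1,g_5), S(f_2,g_5), S(f_3,g_5), S(g_4,g_5)) all reduce to 0 modulo the current basis, so we have a Gröbner basis.
Inter-reduce: drop elements whose leading term is divisible by another's, tail-reduce, and make monic.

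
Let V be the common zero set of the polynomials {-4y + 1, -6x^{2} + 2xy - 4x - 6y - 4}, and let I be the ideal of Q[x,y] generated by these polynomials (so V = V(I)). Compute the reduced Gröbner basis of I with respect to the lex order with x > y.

This is the nonlinear analogue of row-reducing a linear system.

f_1 = -4y + 1, LT = y.
f_2 = -6x^{2} + 2xy - 4x - 6y - 4, LT = x^{2}.

The S-polynomials (S(f_1,f_2)) all reduce to 0 modulo the current basis, so we have a Gröbner basis.

G = {x^{2} + \tfrac{7}{12}x + \tfrac{11}{12}, y - \tfrac{1}{4}}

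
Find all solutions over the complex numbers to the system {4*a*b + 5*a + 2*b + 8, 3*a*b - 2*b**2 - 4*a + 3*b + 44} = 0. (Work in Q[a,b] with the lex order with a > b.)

{(0, -4), (101/62 + 55*sqrt(7)/62, 7/4 - 5*sqrt(7)/4), (101/62 - 55*sqrt(7)/62, 7/4 + 5*sqrt(7)/4)}

Compute a lex Gröbner basis by Buchberger's algorithm.
f_1 = 4*a*b + 5*a + 2*b + 8, LT = a*b.
f_2 = 3*a*b - 4*a - 2*b**2 + 3*b + 44, LT = a*b.

S(f_1,f_2): lcm = a*b. S = 31/12*a + 2/3*b**2 - 1/2*b - 38/3.
  leading term a: no divisor's leading term divides it; move 31/12*a to the remainder.
  leading term b**2: no divisor's leading term divides it; move 2/3*b**2 to the remainder.
  leading term b: no divisor's leading term divides it; move -1/2*b to the remainder.
  leading term 1: no divisor's leading term divides it; move -38/3 to the remainder.
  remainder 31/12*a + 2/3*b**2 - 1/2*b - 38/3 ≠ 0; add h_3 = 31/12*a + 2/3*b**2 - 1/2*b - 38/3 to the basis.

S(f_1,h_3): lcm = a*b. S = 5/4*a - 8/31*b**3 + 6/31*b**2 + 335/62*b + 2.
  leading term a: subtract (15/31)·h_3 from 5/4*a - 8/31*b**3 + 6/31*b**2 + 335/62*b + 2 → -8/31*b**3 - 4/31*b**2 + 175/31*b + 252/31
  leading term b**3: no divisor's leading term divides it; move -8/31*b**3 to the remainder.
  leading term b**2: no divisor's leading term divides it; move -4/31*b**2 to the remainder.
  leading term b: no divisor's leading term divides it; move 175/31*b to the remainder.
  leading term 1: no divisor's leading term divides it; move 252/31 to the remainder.
  remainder -8/31*b**3 - 4/31*b**2 + 175/31*b + 252/31 ≠ 0; add h_4 = -8/31*b**3 - 4/31*b**2 + 175/31*b + 252/31 to the basis.

The other S-polynomials (S(f_2,h_3), S(f_1,h_4), S(f_2,h_4), S(h_3,h_4)) all reduce to 0 modulo the current basis, so we have a Gröbner basis.
Inter-reduce: drop elements whose leading term is divisible by another's, tail-reduce, and make monic.
Reduced Gröbner basis: {a + 8/31*b**2 - 6/31*b - 152/31, b**3 + 1/2*b**2 - 175/8*b - 63/2}.

From the last basis element, b**3 + 1/2*b**2 - 175/8*b - 63/2 = 0, so b takes values in {-4, 7/4 - 5*sqrt(7)/4, 7/4 + 5*sqrt(7)/4}. Each choice, substituted upward through the basis, yields the corresponding point(s) of the solution set.
  b = -4: the earlier basis element becomes a = 0, giving a = 0 — point (0, -4).
  b = 7/4 - 5*sqrt(7)/4: the earlier basis element becomes a - 55*sqrt(7)/62 - 101/62 = 0, giving a = 101/62 + 55*sqrt(7)/62 — point (101/62 + 55*sqrt(7)/62, 7/4 - 5*sqrt(7)/4).
  b = 7/4 + 5*sqrt(7)/4: the earlier basis element becomes a - 101/62 + 55*sqrt(7)/62 = 0, giving a = 101/62 - 55*sqrt(7)/62 — point (101/62 - 55*sqrt(7)/62, 7/4 + 5*sqrt(7)/4).
Substituting each solution back into the original system confirms all equations vanish.
Zero-dimensionality of the ideal guarantees finitely many solutions over ℂ.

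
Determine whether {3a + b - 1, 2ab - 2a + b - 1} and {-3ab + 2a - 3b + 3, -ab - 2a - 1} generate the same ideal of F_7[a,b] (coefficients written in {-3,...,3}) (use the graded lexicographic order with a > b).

No, the ideals differ.

Two ideals are equal iff their reduced Gröbner bases coincide (the reduced basis is unique for a fixed ordering).
Buchberger on the first generating set:
f_1 = 3a + b - 1, LT = a.
f_2 = 2ab - 2a + b - 1, LT = ab.

S(f_1,f_2): lcm = ab. S = -2b^2 + a - 2b - 3.
  leading term b^2: no divisor's leading term divides it; move -2b^2 to the remainder.
  leading term a: subtract (-2)·f_1 from a - 2b - 3 → 2
  leading term 1: no divisor's leading term divides it; move 2 to the remainder.
  remainder -2b^2 + 2 ≠ 0; add g_3 = -2b^2 + 2 to the basis.

The other S-polynomials (S(f_1,g_3), S(f_2,g_3)) all reduce to 0 modulo the current basis, so we have a Gröbner basis.
Inter-reduce: drop elements whose leading term is divisible by another's, tail-reduce, and make monic.
Reduced Gröbner basis: {b^2 - 1, a - 2b + 2}.

Buchberger on the second generating set:
h_1 = -3ab + 2a - 3b + 3, LT = ab.
h_2 = -ab - 2a - 1, LT = ab.

S(h_1,h_2): lcm = ab. S = 2a + b - 2.
  leading term a: no divisor's leading term divides it; move 2a to the remainder.
  leading term b: no divisor's leading term divides it; move b to the remainder.
  leading term 1: no divisor's leading term divides it; move -2 to the remainder.
  remainder 2a + b - 2 ≠ 0; add k_3 = 2a + b - 2 to the basis.

S(h_1,k_3): lcm = ab. S = 3b^2 - 3a + 2b - 1.
  leading term b^2: no divisor's leading term divides it; move 3b^2 to the remainder.
  leading term a: subtract (2)·k_3 from -3a + 2b - 1 → 3
  leading term 1: no divisor's leading term divides it; move 3 to the remainder.
  remainder 3b^2 + 3 ≠ 0; add k_4 = 3b^2 + 3 to the basis.

The other S-polynomials (S(h_2,k_3), S(h_1,k_4), S(h_2,k_4), S(k_3,k_4)) all reduce to 0 modulo the current basis, so we have a Gröbner basis.
Inter-reduce: drop elements whose leading term is divisible by another's, tail-reduce, and make monic.
Reduced Gröbner basis: {b^2 + 1, a - 3b - 1}.

These differ, so the ideals are not equal.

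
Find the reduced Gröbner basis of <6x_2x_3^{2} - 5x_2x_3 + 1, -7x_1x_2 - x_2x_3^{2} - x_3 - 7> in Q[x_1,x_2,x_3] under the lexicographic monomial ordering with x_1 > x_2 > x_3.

This is the nonlinear analogue of row-reducing a linear system.

f_1 = 6x_2x_3^{2} - 5x_2x_3 + 1, LT = x_2x_3^{2}.
f_2 = -7x_1x_2 - x_2x_3^{2} - x_3 - 7, LT = x_1x_2.

S(f_1,f_2): lcm = x_1x_2x_3^{2}. S = -\tfrac{5}{6}x_1x_2x_3 + \tfrac{1}{6}x_1 - \tfrac{1}{7}x_2x_3^{4} - \tfrac{1}{7}x_3^{3} - x_3^{2}.
  leading term x_1x_2x_3: subtract (\tfrac{5}{42}x_3)·f_2 from -\tfrac{5}{6}x_1x_2x_3 + \tfrac{1}{6}x_1 - \tfrac{1}{7}x_2x_3^{4} - \tfrac{1}{7}x_3^{3} - x_3^{2} → \tfrac{1}{6}x_1 - \tfrac{1}{7}x_2x_3^{4} + \tfrac{5}{42}x_2x_3^{3} - \tfrac{1}{7}x_3^{3} - \tfrac{37}{42}x_3^{2} + \tfrac{5}{6}x_3
  leading term x_1: no divisor's leading term divides it; move \tfrac{1}{6}x_1 to the remainder.
  leading term x_2x_3^{4}: subtract (-\tfrac{1}{42}x_3^{2})·f_1 from -\tfrac{1}{7}x_2x_3^{4} + \tfrac{5}{42}x_2x_3^{3} - \tfrac{1}{7}x_3^{3} - \tfrac{37}{42}x_3^{2} + \tfrac{5}{6}x_3 → -\tfrac{1}{7}x_3^{3} - \tfrac{6}{7}x_3^{2} + \tfrac{5}{6}x_3
  leading term x_3^{3}: no divisor's leading term divides it; move -\tfrac{1}{7}x_3^{3} to the remainder.
  leading term x_3^{2}: no divisor's leading term divides it; move -\tfrac{6}{7}x_3^{2} to the remainder.
  leading term x_3: no divisor's leading term divides it; move \tfrac{5}{6}x_3 to the remainder.
  remainder \tfrac{1}{6}x_1 - \tfrac{1}{7}x_3^{3} - \tfrac{6}{7}x_3^{2} + \tfrac{5}{6}x_3 ≠ 0; add g_3 = \tfrac{1}{6}x_1 - \tfrac{1}{7}x_3^{3} - \tfrac{6}{7}x_3^{2} + \tfrac{5}{6}x_3 to the basis.

S(f_1,g_3): leading monomials are coprime, so the S-polynomial reduces to 0 (Buchberger's first criterion).
S(f_2,g_3): lcm = x_1x_2. S = \tfrac{6}{7}x_2x_3^{3} + \tfrac{37}{7}x_2x_3^{2} - 5x_2x_3 + \tfrac{1}{7}x_3 + 1.
  leading term x_2x_3^{3}: subtract (\tfrac{1}{7}x_3)·f_1 from \tfrac{6}{7}x_2x_3^{3} + \tfrac{37}{7}x_2x_3^{2} - 5x_2x_3 + \tfrac{1}{7}x_3 + 1 → 6x_2x_3^{2} - 5x_2x_3 + 1
  leading term x_2x_3^{2}: subtract (1)·f_1 from 6x_2x_3^{2} - 5x_2x_3 + 1 → 0
  remainder 0.

Every S-polynomial of the final basis reduces to 0, so we have a Gröbner basis.
Inter-reduce: drop elements whose leading term is divisible by another's, tail-reduce, and make monic.

G = {x_1 - \tfrac{6}{7}x_3^{3} - \tfrac{36}{7}x_3^{2} + 5x_3, x_2x_3^{2} - \tfrac{5}{6}x_2x_3 + \tfrac{1}{6}}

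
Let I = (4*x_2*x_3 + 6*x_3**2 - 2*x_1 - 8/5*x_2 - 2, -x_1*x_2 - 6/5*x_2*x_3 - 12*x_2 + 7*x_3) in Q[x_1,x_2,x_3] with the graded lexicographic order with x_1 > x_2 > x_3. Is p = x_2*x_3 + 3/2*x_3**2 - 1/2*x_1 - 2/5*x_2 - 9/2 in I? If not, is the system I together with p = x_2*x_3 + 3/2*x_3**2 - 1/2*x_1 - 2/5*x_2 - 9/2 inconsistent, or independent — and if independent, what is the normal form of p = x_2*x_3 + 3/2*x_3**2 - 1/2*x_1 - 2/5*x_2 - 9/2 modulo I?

First compute the reduced Gröbner basis of I by Buchberger's algorithm.
f_1 = 4*x_2*x_3 + 6*x_3**2 - 2*x_1 - 8/5*x_2 - 2, LT = x_2*x_3.
f_2 = -x_1*x_2 - 6/5*x_2*x_3 - 12*x_2 + 7*x_3, LT = x_1*x_2.

S(f_1,f_2): lcm = x_1*x_2*x_3. S = 3/2*x_1*x_3**2 - 6/5*x_2*x_3**2 - 1/2*x_1**2 - 2/5*x_1*x_2 - 12*x_2*x_3 + 7*x_3**2 - 1/2*x_1.
  leading term x_1*x_3**2: no divisor's leading term divides it; move 3/2*x_1*x_3**2 to the remainder.
  leading term x_2*x_3**2: subtract (-3/10*x_3)·f_1 from -6/5*x_2*x_3**2 - 1/2*x_1**2 - 2/5*x_1*x_2 - 12*x_2*x_3 + 7*x_3**2 - 1/2*x_1 → 9/5*x_3**3 - 1/2*x_1**2 - 2/5*x_1*x_2 - 3/5*x_1*x_3 - 312/25*x_2*x_3 + 7*x_3**2 - 1/2*x_1 - 3/5*x_3
  leading term x_3**3: no divisor's leading term divides it; move 9/5*x_3**3 to the remainder.
  leading term x_1**2: no divisor's leading term divides it; move -1/2*x_1**2 to the remainder.
  leading term x_1*x_2: subtract (2/5)·f_2 from -2/5*x_1*x_2 - 3/5*x_1*x_3 - 312/25*x_2*x_3 + 7*x_3**2 - 1/2*x_1 - 3/5*x_3 → -3/5*x_1*x_3 - 12*x_2*x_3 + 7*x_3**2 - 1/2*x_1 + 24/5*x_2 - 17/5*x_3
  leading term x_1*x_3: no divisor's leading term divides it; move -3/5*x_1*x_3 to the remainder.
  leading term x_2*x_3: subtract (-3)·f_1 from -12*x_2*x_3 + 7*x_3**2 - 1/2*x_1 + 24/5*x_2 - 17/5*x_3 → 25*x_3**2 - 13/2*x_1 - 17/5*x_3 - 6
  leading term x_3**2: no divisor's leading term divides it; move 25*x_3**2 to the remainder.
  leading term x_1: no divisor's leading term divides it; move -13/2*x_1 to the remainder.
  leading term x_3: no divisor's leading term divides it; move -17/5*x_3 to the remainder.
  leading term 1: no divisor's leading term divides it; move -6 to the remainder.
  remainder 3/2*x_1*x_3**2 + 9/5*x_3**3 - 1/2*x_1**2 - 3/5*x_1*x_3 + 25*x_3**2 - 13/2*x_1 - 17/5*x_3 - 6 ≠ 0; add h_3 = 3/2*x_1*x_3**2 + 9/5*x_3**3 - 1/2*x_1**2 - 3/5*x_1*x_3 + 25*x_3**2 - 13/2*x_1 - 17/5*x_3 - 6 to the basis.

S(f_1,h_3): lcm = x_1*x_2*x_3**2. S = 3/2*x_1*x_3**3 - 6/5*x_2*x_3**3 + 1/3*x_1**2*x_2 - 1/2*x_1**2*x_3 - 50/3*x_2*x_3**2 + 13/3*x_1*x_2 - 1/2*x_1*x_3 + 34/15*x_2*x_3 + 4*x_2.
  leading term x_1*x_3**3: subtract (x_3)·h_3 from 3/2*x_1*x_3**3 - 6/5*x_2*x_3**3 + 1/3*x_1**2*x_2 - 1/2*x_1**2*x_3 - 50/3*x_2*x_3**2 + 13/3*x_1*x_2 - 1/2*x_1*x_3 + 34/15*x_2*x_3 + 4*x_2 → -6/5*x_2*x_3**3 - 9/5*x_3**4 + 1/3*x_1**2*x_2 + 3/5*x_1*x_3**2 - 50/3*x_2*x_3**2 - 25*x_3**3 + 13/3*x_1*x_2 + 6*x_1*x_3 + 34/15*x_2*x_3 + 17/5*x_3**2 + 4*x_2 + 6*x_3
  leading term x_2*x_3**3: subtract (-3/10*x_3**2)·f_1 from -6/5*x_2*x_3**3 - 9/5*x_3**4 + 1/3*x_1**2*x_2 + 3/5*x_1*x_3**2 - 50/3*x_2*x_3**2 - 25*x_3**3 + 13/3*x_1*x_2 + 6*x_1*x_3 + 34/15*x_2*x_3 + 17/5*x_3**2 + 4*x_2 + 6*x_3 → 1/3*x_1**2*x_2 - 1286/75*x_2*x_3**2 - 25*x_3**3 + 13/3*x_1*x_2 + 6*x_1*x_3 + 34/15*x_2*x_3 + 14/5*x_3**2 + 4*x_2 + 6*x_3
  leading term x_1**2*x_2: subtract (-1/3*x_1)·f_2 from 1/3*x_1**2*x_2 - 1286/75*x_2*x_3**2 - 25*x_3**3 + 13/3*x_1*x_2 + 6*x_1*x_3 + 34/15*x_2*x_3 + 14/5*x_3**2 + 4*x_2 + 6*x_3 → -2/5*x_1*x_2*x_3 - 1286/75*x_2*x_3**2 - 25*x_3**3 + 1/3*x_1*x_2 + 25/3*x_1*x_3 + 34/15*x_2*x_3 + 14/5*x_3**2 + 4*x_2 + 6*x_3
  leading term x_1*x_2*x_3: subtract (-1/10*x_1)·f_1 from -2/5*x_1*x_2*x_3 - 1286/75*x_2*x_3**2 - 25*x_3**3 + 1/3*x_1*x_2 + 25/3*x_1*x_3 + 34/15*x_2*x_3 + 14/5*x_3**2 + 4*x_2 + 6*x_3 → 3/5*x_1*x_3**2 - 1286/75*x_2*x_3**2 - 25*x_3**3 - 1/5*x_1**2 + 13/75*x_1*x_2 + 25/3*x_1*x_3 + 34/15*x_2*x_3 + 14/5*x_3**2 - 1/5*x_1 + 4*x_2 + 6*x_3
  leading term x_1*x_3**2: subtract (2/5)·h_3 from 3/5*x_1*x_3**2 - 1286/75*x_2*x_3**2 - 25*x_3**3 - 1/5*x_1**2 + 13/75*x_1*x_2 + 25/3*x_1*x_3 + 34/15*x_2*x_3 + 14/5*x_3**2 - 1/5*x_1 + 4*x_2 + 6*x_3 → -1286/75*x_2*x_3**2 - 643/25*x_3**3 + 13/75*x_1*x_2 + 643/75*x_1*x_3 + 34/15*x_2*x_3 - 36/5*x_3**2 + 12/5*x_1 + 4*x_2 + 184/25*x_3 + 12/5
  leading term x_2*x_3**2: subtract (-643/150*x_3)·f_1 from -1286/75*x_2*x_3**2 - 643/25*x_3**3 + 13/75*x_1*x_2 + 643/75*x_1*x_3 + 34/15*x_2*x_3 - 36/5*x_3**2 + 12/5*x_1 + 4*x_2 + 184/25*x_3 + 12/5 → 13/75*x_1*x_2 - 574/125*x_2*x_3 - 36/5*x_3**2 + 12/5*x_1 + 4*x_2 - 91/75*x_3 + 12/5
  leading term x_1*x_2: subtract (-13/75)·f_2 from 13/75*x_1*x_2 - 574/125*x_2*x_3 - 36/5*x_3**2 + 12/5*x_1 + 4*x_2 - 91/75*x_3 + 12/5 → -24/5*x_2*x_3 - 36/5*x_3**2 + 12/5*x_1 + 48/25*x_2 + 12/5
  leading term x_2*x_3: subtract (-6/5)·f_1 from -24/5*x_2*x_3 - 36/5*x_3**2 + 12/5*x_1 + 48/25*x_2 + 12/5 → 0
  remainder 0.

S(f_2,h_3): lcm = x_1*x_2*x_3**2. S = 1/3*x_1**2*x_2 + 2/5*x_1*x_2*x_3 - 14/3*x_2*x_3**2 - 7*x_3**3 + 13/3*x_1*x_2 + 34/15*x_2*x_3 + 4*x_2.
  leading term x_1**2*x_2: subtract (-1/3*x_1)·f_2 from 1/3*x_1**2*x_2 + 2/5*x_1*x_2*x_3 - 14/3*x_2*x_3**2 - 7*x_3**3 + 13/3*x_1*x_2 + 34/15*x_2*x_3 + 4*x_2 → -14/3*x_2*x_3**2 - 7*x_3**3 + 1/3*x_1*x_2 + 7/3*x_1*x_3 + 34/15*x_2*x_3 + 4*x_2
  leading term x_2*x_3**2: subtract (-7/6*x_3)·f_1 from -14/3*x_2*x_3**2 - 7*x_3**3 + 1/3*x_1*x_2 + 7/3*x_1*x_3 + 34/15*x_2*x_3 + 4*x_2 → 1/3*x_1*x_2 + 2/5*x_2*x_3 + 4*x_2 - 7/3*x_3
  leading term x_1*x_2: subtract (-1/3)·f_2 from 1/3*x_1*x_2 + 2/5*x_2*x_3 + 4*x_2 - 7/3*x_3 → 0
  remainder 0.

Every S-polynomial of the final basis reduces to 0, so we have a Gröbner basis.
Inter-reduce: drop elements whose leading term is divisible by another's, tail-reduce, and make monic.
Reduced Gröbner basis: {x_1*x_3**2 + 6/5*x_3**3 - 1/3*x_1**2 - 2/5*x_1*x_3 + 50/3*x_3**2 - 13/3*x_1 - 34/15*x_3 - 4, x_1*x_2 - 9/5*x_3**2 + 3/5*x_1 + 312/25*x_2 - 7*x_3 + 3/5, x_2*x_3 + 3/2*x_3**2 - 1/2*x_1 - 2/5*x_2 - 1/2}.
Label its elements g_1 = x_1*x_3**2 + 6/5*x_3**3 - 1/3*x_1**2 - 2/5*x_1*x_3 + 50/3*x_3**2 - 13/3*x_1 - 34/15*x_3 - 4, g_2 = x_1*x_2 - 9/5*x_3**2 + 3/5*x_1 + 312/25*x_2 - 7*x_3 + 3/5, g_3 = x_2*x_3 + 3/2*x_3**2 - 1/2*x_1 - 2/5*x_2 - 1/2.

Reduce p = x_2*x_3 + 3/2*x_3**2 - 1/2*x_1 - 2/5*x_2 - 9/2 modulo G:
  leading term x_2*x_3: subtract (1)·g_3 from x_2*x_3 + 3/2*x_3**2 - 1/2*x_1 - 2/5*x_2 - 9/2 → -4
  leading term 1: no divisor's leading term divides it; move -4 to the remainder.
  normal form = -4.
The normal form is nonzero, so p ∉ I. Since p minus its normal form lies in I, I + (p) = I + (r) where r = -4; decide whether this ideal is the whole ring.
Here r = -4 is a nonzero constant, hence a unit: 1 ∈ I + (p), the Gröbner basis of I + (p) is {1}, and the enlarged system has no common solution — adjoining p is inconsistent.

Ideal membership is decidable via reduction modulo a Gröbner basis.

Adjoining x_2*x_3 + 3/2*x_3**2 - 1/2*x_1 - 2/5*x_2 - 9/2 makes the ideal the whole ring: the system is inconsistent.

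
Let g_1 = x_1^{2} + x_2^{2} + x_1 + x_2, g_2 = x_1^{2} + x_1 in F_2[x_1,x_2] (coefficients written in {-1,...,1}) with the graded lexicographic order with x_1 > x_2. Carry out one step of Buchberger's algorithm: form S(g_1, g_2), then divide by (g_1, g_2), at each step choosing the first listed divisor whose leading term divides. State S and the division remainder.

lcm(LM(g_1), LM(g_2)) = x_1^{2}.
S = (lcm/LT(g_1))·g_1 − (lcm/LT(g_2))·g_2 = x_2^{2} + x_2.
Reduce S modulo (g_1, g_2) in that order:
  leading term x_2^{2}: no divisor's leading term divides it; move x_2^{2} to the remainder.
  leading term x_2: no divisor's leading term divides it; move x_2 to the remainder.
The remainder x_2^{2} + x_2 is nonzero, so it would be added as the next basis element.

S(g_1, g_2) = x_2^{2} + x_2; remainder on division = x_2^{2} + x_2.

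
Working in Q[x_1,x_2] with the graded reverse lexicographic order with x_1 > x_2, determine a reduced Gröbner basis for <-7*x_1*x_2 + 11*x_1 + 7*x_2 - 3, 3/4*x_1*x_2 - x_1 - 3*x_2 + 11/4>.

Buchberger's algorithm terminates because the ascending chain of leading-term ideals stabilizes.

f_1 = -7*x_1*x_2 + 11*x_1 + 7*x_2 - 3, LT = x_1*x_2.
f_2 = 3/4*x_1*x_2 - x_1 - 3*x_2 + 11/4, LT = x_1*x_2.

S(f_1,f_2): lcm = x_1*x_2. S = -5/21*x_1 + 3*x_2 - 68/21.
  reduce S modulo (f_1, f_2):
  remainder -5/21*x_1 + 3*x_2 - 68/21 ≠ 0; add g_3 = -5/21*x_1 + 3*x_2 - 68/21 to the basis.

S(f_1,g_3): lcm = x_1*x_2. S = 63/5*x_2**2 - 11/7*x_1 - 73/5*x_2 + 3/7.
  reduce S modulo (f_1, f_2, g_3):
  remainder 63/5*x_2**2 - 172/5*x_2 + 109/5 ≠ 0; add g_4 = 63/5*x_2**2 - 172/5*x_2 + 109/5 to the basis.

The other S-polynomials (S(f_2,g_3), S(f_1,g_4), S(f_2,g_4), S(g_3,g_4)) all reduce to 0 modulo the current basis, so we have a Gröbner basis.
Inter-reduce: drop elements whose leading term is divisible by another's, tail-reduce, and make monic.

G = {x_2**2 - 172/63*x_2 + 109/63, x_1 - 63/5*x_2 + 68/5}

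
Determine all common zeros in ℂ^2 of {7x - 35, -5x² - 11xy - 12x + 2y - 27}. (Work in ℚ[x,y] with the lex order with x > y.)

Compute a lex Gröbner basis by Buchberger's algorithm.
f_1 = 7x - 35, LT = x.
f_2 = -5x² - 11xy - 12x + 2y - 27, LT = x².

S(f_1,f_2): lcm = x². S = -11/5xy - 37/5x + ⅖y - 27/5.
  leading term xy: subtract (-11/35y)·f_1 from -11/5xy - 37/5x + ⅖y - 27/5 → -37/5x - 53/5y - 27/5
  leading term x: subtract (-37/35)·f_1 from -37/5x - 53/5y - 27/5 → -53/5y - 212/5
  leading term y: no divisor's leading term divides it; move -53/5y to the remainder.
  leading term 1: no divisor's leading term divides it; move -212/5 to the remainder.
  remainder -53/5y - 212/5 ≠ 0; add h_3 = -53/5y - 212/5 to the basis.

S(f_1,h_3): leading monomials are coprime, so the S-polynomial reduces to 0 (Buchberger's first criterion).
S(f_2,h_3): leading monomials are coprime, so the S-polynomial reduces to 0 (Buchberger's first criterion).
Every S-polynomial of the final basis reduces to 0, so we have a Gröbner basis.
Inter-reduce: drop elements whose leading term is divisible by another's, tail-reduce, and make monic.
Reduced Gröbner basis: {x - 5, y + 4}.

The lex basis is triangular: the last element involves only y. Solving y + 4 = 0 gives y ∈ {-4}; substituting each value into the earlier elements determines the remaining variables.
  y = -4: the earlier basis element becomes x - 5 = 0, giving x = 5 — point (5, -4).
This is the nonlinear analogue of row-reducing a linear system.

{(5, -4)}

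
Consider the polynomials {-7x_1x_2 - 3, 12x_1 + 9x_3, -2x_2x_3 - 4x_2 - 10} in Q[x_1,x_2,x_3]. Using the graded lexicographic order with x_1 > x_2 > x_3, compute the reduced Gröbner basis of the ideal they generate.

f_1 = -7x_1x_2 - 3, LT = x_1x_2.
f_2 = 12x_1 + 9x_3, LT = x_1.
f_3 = -2x_2x_3 - 4x_2 - 10, LT = x_2x_3.

S(f_1,f_2): lcm = x_1x_2. S = -3/4x_2x_3 + 3/7.
  reduce S modulo (f_1, f_2, f_3):
  remainder 3/2x_2 + 117/28 ≠ 0; add g_4 = 3/2x_2 + 117/28 to the basis.

S(f_1,f_3): lcm = x_1x_2x_3. S = -2x_1x_2 - 5x_1 + 3/7x_3.
  reduce S modulo (f_1, f_2, f_3, g_4):
  remainder 117/28x_3 + 6/7 ≠ 0; add g_5 = 117/28x_3 + 6/7 to the basis.

The other S-polynomials (S(f_2,f_3), S(f_1,g_4), S(f_2,g_4), S(f_3,g_4), S(f_1,g_5), S(f_2,g_5), S(f_3,g_5), S(g_4,g_5)) all reduce to 0 modulo the current basis, so we have a Gröbner basis.
Inter-reduce: drop elements whose leading term is divisible by another's, tail-reduce, and make monic.

G = {x_1 - 2/13, x_2 + 39/14, x_3 + 8/39}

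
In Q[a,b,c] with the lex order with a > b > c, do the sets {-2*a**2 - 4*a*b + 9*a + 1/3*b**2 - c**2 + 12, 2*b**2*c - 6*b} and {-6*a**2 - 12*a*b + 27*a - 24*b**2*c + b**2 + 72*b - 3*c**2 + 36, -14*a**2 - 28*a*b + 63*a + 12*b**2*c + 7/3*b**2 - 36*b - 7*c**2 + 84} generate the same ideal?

Since reduced Gröbner bases are canonical representatives of ideals under a given ordering, it suffices to compute and compare them.
Buchberger on the first generating set:
f_1 = -2*a**2 - 4*a*b + 9*a + 1/3*b**2 - c**2 + 12, LT = a**2.
f_2 = 2*b**2*c - 6*b, LT = b**2*c.

The S-polynomials (S(f_1,f_2)) all reduce to 0 modulo the current basis, so we have a Gröbner basis.
Inter-reduce: drop elements whose leading term is divisible by another's, tail-reduce, and make monic.
Reduced Gröbner basis: {a**2 + 2*a*b - 9/2*a - 1/6*b**2 + 1/2*c**2 - 6, b**2*c - 3*b}.

Buchberger on the second generating set:
h_1 = -6*a**2 - 12*a*b + 27*a - 24*b**2*c + b**2 + 72*b - 3*c**2 + 36, LT = a**2.
h_2 = -14*a**2 - 28*a*b + 63*a + 12*b**2*c + 7/3*b**2 - 36*b - 7*c**2 + 84, LT = a**2.

S(h_1,h_2): lcm = a**2. S = 34/7*b**2*c - 102/7*b.
  leading term b**2*c: no divisor's leading term divides it; move 34/7*b**2*c to the remainder.
  leading term b: no divisor's leading term divides it; move -102/7*b to the remainder.
  remainder 34/7*b**2*c - 102/7*b ≠ 0; add k_3 = 34/7*b**2*c - 102/7*b to the basis.

The other S-polynomials (S(h_1,k_3), S(h_2,k_3)) all reduce to 0 modulo the current basis, so we have a Gröbner basis.
Inter-reduce: drop elements whose leading term is divisible by another's, tail-reduce, and make monic.
Reduced Gröbner basis: {a**2 + 2*a*b - 9/2*a - 1/6*b**2 + 1/2*c**2 - 6, b**2*c - 3*b}.

The two bases agree; hence the ideals are identical.
The choice of monomial ordering does not affect the verdict — as long as both bases are computed under the same ordering, their equality decides ideal equality.

Yes, the ideals are equal.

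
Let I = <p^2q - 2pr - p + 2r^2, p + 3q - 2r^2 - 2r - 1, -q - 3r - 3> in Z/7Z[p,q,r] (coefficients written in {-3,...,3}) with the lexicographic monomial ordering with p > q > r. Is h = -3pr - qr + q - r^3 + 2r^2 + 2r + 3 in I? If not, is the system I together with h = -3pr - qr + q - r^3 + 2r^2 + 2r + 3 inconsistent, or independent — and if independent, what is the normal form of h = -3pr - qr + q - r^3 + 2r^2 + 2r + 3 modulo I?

-3pr - qr + q - r^3 + 2r^2 + 2r + 3 lies in I (it reduces to 0).

First compute the reduced Gröbner basis of I by Buchberger's algorithm.
f_1 = p^2q - 2pr - p + 2r^2, LT = p^2q.
f_2 = p + 3q - 2r^2 - 2r - 1, LT = p.
f_3 = -q - 3r - 3, LT = q.

S(f_1,f_2): lcm = p^2q. S = -3pq^2 + 2pqr^2 + 2pqr + pq - 2pr - p + 2r^2.
  leading term pq^2: subtract (-3q^2)·f_2 from -3pq^2 + 2pqr^2 + 2pqr + pq - 2pr - p + 2r^2 → 2pqr^2 + 2pqr + pq - 2pr - p + 2q^3 + q^2r^2 + q^2r - 3q^2 + 2r^2
  leading term pqr^2: subtract (2qr^2)·f_2 from 2pqr^2 + 2pqr + pq - 2pr - p + 2q^3 + q^2r^2 + q^2r - 3q^2 + 2r^2 → 2pqr + pq - 2pr - p + 2q^3 + 2q^2r^2 + q^2r - 3q^2 - 3qr^4 - 3qr^3 + 2qr^2 + 2r^2
  leading term pqr: subtract (2qr)·f_2 from 2pqr + pq - 2pr - p + 2q^3 + 2q^2r^2 + q^2r - 3q^2 - 3qr^4 - 3qr^3 + 2qr^2 + 2r^2 → pq - 2pr - p + 2q^3 + 2q^2r^2 + 2q^2r - 3q^2 - 3qr^4 + qr^3 - qr^2 + 2qr + 2r^2
  leading term pq: subtract (q)·f_2 from pq - 2pr - p + 2q^3 + 2q^2r^2 + 2q^2r - 3q^2 - 3qr^4 + qr^3 - qr^2 + 2qr + 2r^2 → -2pr - p + 2q^3 + 2q^2r^2 + 2q^2r + q^2 - 3qr^4 + qr^3 + qr^2 - 3qr + q + 2r^2
  leading term pr: subtract (-2r)·f_2 from -2pr - p + 2q^3 + 2q^2r^2 + 2q^2r + q^2 - 3qr^4 + qr^3 + qr^2 - 3qr + q + 2r^2 → -p + 2q^3 + 2q^2r^2 + 2q^2r + q^2 - 3qr^4 + qr^3 + qr^2 + 3qr + q + 3r^3 - 2r^2 - 2r
  leading term p: subtract (-1)·f_2 from -p + 2q^3 + 2q^2r^2 + 2q^2r + q^2 - 3qr^4 + qr^3 + qr^2 + 3qr + q + 3r^3 - 2r^2 - 2r → 2q^3 + 2q^2r^2 + 2q^2r + q^2 - 3qr^4 + qr^3 + qr^2 + 3qr - 3q + 3r^3 + 3r^2 + 3r - 1
  leading term q^3: subtract (-2q^2)·f_3 from 2q^3 + 2q^2r^2 + 2q^2r + q^2 - 3qr^4 + qr^3 + qr^2 + 3qr - 3q + 3r^3 + 3r^2 + 3r - 1 → 2q^2r^2 + 3q^2r + 2q^2 - 3qr^4 + qr^3 + qr^2 + 3qr - 3q + 3r^3 + 3r^2 + 3r - 1
  leading term q^2r^2: subtract (-2qr^2)·f_3 from 2q^2r^2 + 3q^2r + 2q^2 - 3qr^4 + qr^3 + qr^2 + 3qr - 3q + 3r^3 + 3r^2 + 3r - 1 → 3q^2r + 2q^2 - 3qr^4 + 2qr^3 + 2qr^2 + 3qr - 3q + 3r^3 + 3r^2 + 3r - 1
  leading term q^2r: subtract (-3qr)·f_3 from 3q^2r + 2q^2 - 3qr^4 + 2qr^3 + 2qr^2 + 3qr - 3q + 3r^3 + 3r^2 + 3r - 1 → 2q^2 - 3qr^4 + 2qr^3 + qr - 3q + 3r^3 + 3r^2 + 3r - 1
  leading term q^2: subtract (-2q)·f_3 from 2q^2 - 3qr^4 + 2qr^3 + qr - 3q + 3r^3 + 3r^2 + 3r - 1 → -3qr^4 + 2qr^3 + 2qr - 2q + 3r^3 + 3r^2 + 3r - 1
  leading term qr^4: subtract (3r^4)·f_3 from -3qr^4 + 2qr^3 + 2qr - 2q + 3r^3 + 3r^2 + 3r - 1 → 2qr^3 + 2qr - 2q + 2r^5 + 2r^4 + 3r^3 + 3r^2 + 3r - 1
  leading term qr^3: subtract (-2r^3)·f_3 from 2qr^3 + 2qr - 2q + 2r^5 + 2r^4 + 3r^3 + 3r^2 + 3r - 1 → 2qr - 2q + 2r^5 + 3r^4 - 3r^3 + 3r^2 + 3r - 1
  leading term qr: subtract (-2r)·f_3 from 2qr - 2q + 2r^5 + 3r^4 - 3r^3 + 3r^2 + 3r - 1 → -2q + 2r^5 + 3r^4 - 3r^3 - 3r^2 - 3r - 1
  leading term q: subtract (2)·f_3 from -2q + 2r^5 + 3r^4 - 3r^3 - 3r^2 - 3r - 1 → 2r^5 + 3r^4 - 3r^3 - 3r^2 + 3r - 2
  leading term r^5: no divisor's leading term divides it; move 2r^5 to the remainder.
  leading term r^4: no divisor's leading term divides it; move 3r^4 to the remainder.
  leading term r^3: no divisor's leading term divides it; move -3r^3 to the remainder.
  leading term r^2: no divisor's leading term divides it; move -3r^2 to the remainder.
  leading term r: no divisor's leading term divides it; move 3r to the remainder.
  leading term 1: no divisor's leading term divides it; move -2 to the remainder.
  remainder 2r^5 + 3r^4 - 3r^3 - 3r^2 + 3r - 2 ≠ 0; add k_4 = 2r^5 + 3r^4 - 3r^3 - 3r^2 + 3r - 2 to the basis.

The other S-polynomials (S(f_1,f_3), S(f_2,f_3), S(f_1,k_4), S(f_2,k_4), S(f_3,k_4)) all reduce to 0 modulo the current basis, so we have a Gröbner basis.
Inter-reduce: drop elements whose leading term is divisible by another's, tail-reduce, and make monic.
Reduced Gröbner basis: {p - 2r^2 + 3r - 3, q + 3r + 3, r^5 - 2r^4 + 2r^3 + 2r^2 - 2r - 1}.
Label its elements g_1 = p - 2r^2 + 3r - 3, g_2 = q + 3r + 3, g_3 = r^5 - 2r^4 + 2r^3 + 2r^2 - 2r - 1.

Reduce h = -3pr - qr + q - r^3 + 2r^2 + 2r + 3 modulo G:
  leading term pr: subtract (-3r)·g_1 from -3pr - qr + q - r^3 + 2r^2 + 2r + 3 → -qr + q - 3r^2 + 3
  leading term qr: subtract (-r)·g_2 from -qr + q - 3r^2 + 3 → q + 3r + 3
  leading term q: subtract (1)·g_2 from q + 3r + 3 → 0
  normal form = 0.
Since the normal form is 0, h ∈ I.

The remainder on division by a Gröbner basis is unique — it is the normal form.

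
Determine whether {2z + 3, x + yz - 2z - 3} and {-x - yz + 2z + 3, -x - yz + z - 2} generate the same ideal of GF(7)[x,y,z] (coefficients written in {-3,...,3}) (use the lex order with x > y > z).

Yes, the ideals are equal.

Equality of ideals is decidable: compute both reduced Gröbner bases (unique for the ordering) and check whether they agree.
Buchberger on the first generating set:
f_1 = 2z + 3, LT = z.
f_2 = x + yz - 2z - 3, LT = x.

The S-polynomials (S(f_1,f_2)) all reduce to 0 modulo the current basis, so we have a Gröbner basis.
Inter-reduce: drop elements whose leading term is divisible by another's, tail-reduce, and make monic.
Reduced Gröbner basis: {x + 2y, z - 2}.

Buchberger on the second generating set:
h_1 = -x - yz + 2z + 3, LT = x.
h_2 = -x - yz + z - 2, LT = x.

S(h_1,h_2): lcm = x. S = -z + 2.
  reduce S modulo (h_1, h_2):
  remainder -z + 2 ≠ 0; add k_3 = -z + 2 to the basis.

The other S-polynomials (S(h_1,k_3), S(h_2,k_3)) all reduce to 0 modulo the current basis, so we have a Gröbner basis.
Inter-reduce: drop elements whose leading term is divisible by another's, tail-reduce, and make monic.
Reduced Gröbner basis: {x + 2y, z - 2}.

The two bases agree; hence the ideals are identical.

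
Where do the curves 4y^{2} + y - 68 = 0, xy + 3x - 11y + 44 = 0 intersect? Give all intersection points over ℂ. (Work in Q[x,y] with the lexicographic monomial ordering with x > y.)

Compute a lex Gröbner basis by Buchberger's algorithm.
f_1 = 4y^{2} + y - 68, LT = y^{2}.
f_2 = xy + 3x - 11y + 44, LT = xy.

S(f_1,f_2): lcm = xy^{2}. S = -\tfrac{11}{4}xy - 17x + 11y^{2} - 44y.
  leading term xy: subtract (-\tfrac{11}{4})·f_2 from -\tfrac{11}{4}xy - 17x + 11y^{2} - 44y → -\tfrac{35}{4}x + 11y^{2} - \tfrac{297}{4}y + 121
  leading term x: no divisor's leading term divides it; move -\tfrac{35}{4}x to the remainder.
  leading term y^{2}: subtract (\tfrac{11}{4})·f_1 from 11y^{2} - \tfrac{297}{4}y + 121 → -77y + 308
  leading term y: no divisor's leading term divides it; move -77y to the remainder.
  leading term 1: no divisor's leading term divides it; move 308 to the remainder.
  remainder -\tfrac{35}{4}x - 77y + 308 ≠ 0; add h_3 = -\tfrac{35}{4}x - 77y + 308 to the basis.

The other S-polynomials (S(f_1,h_3), S(f_2,h_3)) all reduce to 0 modulo the current basis, so we have a Gröbner basis.
Inter-reduce: drop elements whose leading term is divisible by another's, tail-reduce, and make monic.
Reduced Gröbner basis: {x + \tfrac{44}{5}y - \tfrac{176}{5}, y^{2} + \tfrac{1}{4}y - 17}.

Since the basis is lex-ordered, y^{2} + \tfrac{1}{4}y - 17 is univariate in y. Its roots are {-17/4, 4}. Back-substituting each root into the other basis elements fixes the other coordinates.
  y = -17/4: the earlier basis element becomes x - \tfrac{363}{5} = 0, giving x = 363/5 — point (363/5, -17/4).
  y = 4: the earlier basis element becomes x = 0, giving x = 0 — point (0, 4).
Each listed point satisfies every original equation (direct substitution).

{(363/5, -17/4), (0, 4)}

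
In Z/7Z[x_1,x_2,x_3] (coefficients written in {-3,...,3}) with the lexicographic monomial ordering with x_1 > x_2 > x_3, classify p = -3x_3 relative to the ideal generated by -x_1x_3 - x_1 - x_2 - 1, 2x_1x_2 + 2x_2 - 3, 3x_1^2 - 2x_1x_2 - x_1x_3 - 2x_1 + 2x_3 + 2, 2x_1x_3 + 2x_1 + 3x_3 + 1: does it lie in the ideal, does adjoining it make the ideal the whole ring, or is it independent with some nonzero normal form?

Adjoining -3x_3 makes the ideal the whole ring: the system is inconsistent.

First compute the reduced Gröbner basis of I by Buchberger's algorithm.
f_1 = -x_1x_3 - x_1 - x_2 - 1, LT = x_1x_3.
f_2 = 2x_1x_2 + 2x_2 - 3, LT = x_1x_2.
f_3 = 3x_1^2 - 2x_1x_2 - x_1x_3 - 2x_1 + 2x_3 + 2, LT = x_1^2.
f_4 = 2x_1x_3 + 2x_1 + 3x_3 + 1, LT = x_1x_3.

S(f_1,f_2): lcm = x_1x_2x_3. S = x_1x_2 + x_2^2 - x_2x_3 + x_2 - 2x_3.
  leading term x_1x_2: subtract (-3)·f_2 from x_1x_2 + x_2^2 - x_2x_3 + x_2 - 2x_3 → x_2^2 - x_2x_3 - 2x_3 - 2
  leading term x_2^2: no divisor's leading term divides it; move x_2^2 to the remainder.
  leading term x_2x_3: no divisor's leading term divides it; move -x_2x_3 to the remainder.
  leading term x_3: no divisor's leading term divides it; move -2x_3 to the remainder.
  leading term 1: no divisor's leading term divides it; move -2 to the remainder.
  remainder x_2^2 - x_2x_3 - 2x_3 - 2 ≠ 0; add h_5 = x_2^2 - x_2x_3 - 2x_3 - 2 to the basis.

S(f_1,f_3): lcm = x_1^2x_3. S = x_1^2 + 3x_1x_2x_3 + x_1x_2 - 2x_1x_3^2 + 3x_1x_3 + x_1 - 3x_3^2 - 3x_3.
  leading term x_1^2: subtract (-2)·f_3 from x_1^2 + 3x_1x_2x_3 + x_1x_2 - 2x_1x_3^2 + 3x_1x_3 + x_1 - 3x_3^2 - 3x_3 → 3x_1x_2x_3 - 3x_1x_2 - 2x_1x_3^2 + x_1x_3 - 3x_1 - 3x_3^2 + x_3 - 3
  leading term x_1x_2x_3: subtract (-3x_2)·f_1 from 3x_1x_2x_3 - 3x_1x_2 - 2x_1x_3^2 + x_1x_3 - 3x_1 - 3x_3^2 + x_3 - 3 → x_1x_2 - 2x_1x_3^2 + x_1x_3 - 3x_1 - 3x_2^2 - 3x_2 - 3x_3^2 + x_3 - 3
  leading term x_1x_2: subtract (-3)·f_2 from x_1x_2 - 2x_1x_3^2 + x_1x_3 - 3x_1 - 3x_2^2 - 3x_2 - 3x_3^2 + x_3 - 3 → -2x_1x_3^2 + x_1x_3 - 3x_1 - 3x_2^2 + 3x_2 - 3x_3^2 + x_3 + 2
  leading term x_1x_3^2: subtract (2x_3)·f_1 from -2x_1x_3^2 + x_1x_3 - 3x_1 - 3x_2^2 + 3x_2 - 3x_3^2 + x_3 + 2 → 3x_1x_3 - 3x_1 - 3x_2^2 + 2x_2x_3 + 3x_2 - 3x_3^2 + 3x_3 + 2
  leading term x_1x_3: subtract (-3)·f_1 from 3x_1x_3 - 3x_1 - 3x_2^2 + 2x_2x_3 + 3x_2 - 3x_3^2 + 3x_3 + 2 → x_1 - 3x_2^2 + 2x_2x_3 - 3x_3^2 + 3x_3 - 1
  leading term x_1: no divisor's leading term divides it; move x_1 to the remainder.
  leading term x_2^2: subtract (-3)·h_5 from -3x_2^2 + 2x_2x_3 - 3x_3^2 + 3x_3 - 1 → -x_2x_3 - 3x_3^2 - 3x_3
  leading term x_2x_3: no divisor's leading term divides it; move -x_2x_3 to the remainder.
  leading term x_3^2: no divisor's leading term divides it; move -3x_3^2 to the remainder.
  leading term x_3: no divisor's leading term divides it; move -3x_3 to the remainder.
  remainder x_1 - x_2x_3 - 3x_3^2 - 3x_3 ≠ 0; add h_6 = x_1 - x_2x_3 - 3x_3^2 - 3x_3 to the basis.

S(f_1,f_4): lcm = x_1x_3. S = x_2 + 2x_3 - 3.
  leading term x_2: no divisor's leading term divides it; move x_2 to the remainder.
  leading term x_3: no divisor's leading term divides it; move 2x_3 to the remainder.
  leading term 1: no divisor's leading term divides it; move -3 to the remainder.
  remainder x_2 + 2x_3 - 3 ≠ 0; add h_7 = x_2 + 2x_3 - 3 to the basis.

S(f_2,f_3): lcm = x_1^2x_2. S = 3x_1x_2^2 - 2x_1x_2x_3 - 3x_1x_2 + 2x_1 - 3x_2x_3 - 3x_2.
  leading term x_1x_2^2: subtract (-2x_2)·f_2 from 3x_1x_2^2 - 2x_1x_2x_3 - 3x_1x_2 + 2x_1 - 3x_2x_3 - 3x_2 → -2x_1x_2x_3 - 3x_1x_2 + 2x_1 - 3x_2^2 - 3x_2x_3 - 2x_2
  leading term x_1x_2x_3: subtract (2x_2)·f_1 from -2x_1x_2x_3 - 3x_1x_2 + 2x_1 - 3x_2^2 - 3x_2x_3 - 2x_2 → -x_1x_2 + 2x_1 - x_2^2 - 3x_2x_3
  leading term x_1x_2: subtract (3)·f_2 from -x_1x_2 + 2x_1 - x_2^2 - 3x_2x_3 → 2x_1 - x_2^2 - 3x_2x_3 + x_2 + 2
  leading term x_1: subtract (2)·h_6 from 2x_1 - x_2^2 - 3x_2x_3 + x_2 + 2 → -x_2^2 - x_2x_3 + x_2 - x_3^2 - x_3 + 2
  leading term x_2^2: subtract (-1)·h_5 from -x_2^2 - x_2x_3 + x_2 - x_3^2 - x_3 + 2 → -2x_2x_3 + x_2 - x_3^2 - 3x_3
  leading term x_2x_3: subtract (-2x_3)·h_7 from -2x_2x_3 + x_2 - x_3^2 - 3x_3 → x_2 + 3x_3^2 - 2x_3
  leading term x_2: subtract (1)·h_7 from x_2 + 3x_3^2 - 2x_3 → 3x_3^2 + 3x_3 + 3
  leading term x_3^2: no divisor's leading term divides it; move 3x_3^2 to the remainder.
  leading term x_3: no divisor's leading term divides it; move 3x_3 to the remainder.
  leading term 1: no divisor's leading term divides it; move 3 to the remainder.
  remainder 3x_3^2 + 3x_3 + 3 ≠ 0; add h_8 = 3x_3^2 + 3x_3 + 3 to the basis.

S(f_2,f_4): lcm = x_1x_2x_3. S = -x_1x_2 + 3x_2x_3 + 3x_2 + 2x_3.
  leading term x_1x_2: subtract (3)·f_2 from -x_1x_2 + 3x_2x_3 + 3x_2 + 2x_3 → 3x_2x_3 - 3x_2 + 2x_3 + 2
  leading term x_2x_3: subtract (3x_3)·h_7 from 3x_2x_3 - 3x_2 + 2x_3 + 2 → -3x_2 + x_3^2 - 3x_3 + 2
  leading term x_2: subtract (-3)·h_7 from -3x_2 + x_3^2 - 3x_3 + 2 → x_3^2 + 3x_3
  leading term x_3^2: subtract (-2)·h_8 from x_3^2 + 3x_3 → 2x_3 - 1
  leading term x_3: no divisor's leading term divides it; move 2x_3 to the remainder.
  leading term 1: no divisor's leading term divides it; move -1 to the remainder.
  remainder 2x_3 - 1 ≠ 0; add h_9 = 2x_3 - 1 to the basis.

The other S-polynomials (S(f_3,f_4), S(f_1,h_5), S(f_2,h_5), S(f_3,h_5), S(f_4,h_5), S(f_1,h_6), S(f_2,h_6), S(f_3,h_6), S(f_4,h_6), S(h_5,h_6), S(f_1,h_7), S(f_2,h_7), S(f_3,h_7), S(f_4,h_7), S(h_5,h_7), S(h_6,h_7), S(f_1,h_8), S(f_2,h_8), S(f_3,h_8), S(f_4,h_8), S(h_5,h_8), S(h_6,h_8), S(h_7,h_8), S(f_1,h_9), S(f_2,h_9), S(f_3,h_9), S(f_4,h_9), S(h_5,h_9), S(h_6,h_9), S(h_7,h_9), S(h_8,h_9)) all reduce to 0 modulo the current basis, so we have a Gröbner basis.
Inter-reduce: drop elements whose leading term is divisible by another's, tail-reduce, and make monic.
Reduced Gröbner basis: {x_1 + 2, x_2 - 2, x_3 + 3}.
Label its elements g_1 = x_1 + 2, g_2 = x_2 - 2, g_3 = x_3 + 3.

Reduce p = -3x_3 modulo G:
  leading term x_3: subtract (-3)·g_3 from -3x_3 → 2
  leading term 1: no divisor's leading term divides it; move 2 to the remainder.
  normal form = 2.
The normal form is nonzero, so p ∉ I. Since p minus its normal form lies in I, I + (p) = I + (r) where r = 2; decide whether this ideal is the whole ring.
Here r = 2 is a nonzero constant, hence a unit: 1 ∈ I + (p), the Gröbner basis of I + (p) is {1}, and the enlarged system has no common solution — adjoining p is inconsistent.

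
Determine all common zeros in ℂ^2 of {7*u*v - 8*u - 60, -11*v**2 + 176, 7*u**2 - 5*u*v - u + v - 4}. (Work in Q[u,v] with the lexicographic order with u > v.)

Compute a lex Gröbner basis by Buchberger's algorithm.
f_1 = 7*u*v - 8*u - 60, LT = u*v.
f_2 = -11*v**2 + 176, LT = v**2.
f_3 = 7*u**2 - 5*u*v - u + v - 4, LT = u**2.

S(f_1,f_2): lcm = u*v**2. S = -8/7*u*v + 16*u - 60/7*v.
  reduce S modulo (f_1, f_2, f_3):
  remainder 720/49*u - 60/7*v - 480/49 ≠ 0; add h_4 = 720/49*u - 60/7*v - 480/49 to the basis.

S(f_1,f_3): lcm = u**2*v. S = -8/7*u**2 + 5/7*u*v**2 + 1/7*u*v - 60/7*u - 1/7*v**2 + 4/7*v.
  reduce S modulo (f_1, f_2, f_3, h_4):
  remainder 13/7*v - 52/7 ≠ 0; add h_5 = 13/7*v - 52/7 to the basis.

The other S-polynomials (S(f_2,f_3), S(f_1,h_4), S(f_2,h_4), S(f_3,h_4), S(f_1,h_5), S(f_2,h_5), S(f_3,h_5), S(h_4,h_5)) all reduce to 0 modulo the current basis, so we have a Gröbner basis.
Inter-reduce: drop elements whose leading term is divisible by another's, tail-reduce, and make monic.
Reduced Gröbner basis: {u - 3, v - 4}.

Since the basis is lex-ordered, v - 4 is univariate in v. Its roots are {4}. Back-substituting each root into the other basis elements fixes the other coordinates.
  v = 4: the earlier basis element becomes u - 3 = 0, giving u = 3 — point (3, 4).
This is the nonlinear analogue of row-reducing a linear system.

{(3, 4)}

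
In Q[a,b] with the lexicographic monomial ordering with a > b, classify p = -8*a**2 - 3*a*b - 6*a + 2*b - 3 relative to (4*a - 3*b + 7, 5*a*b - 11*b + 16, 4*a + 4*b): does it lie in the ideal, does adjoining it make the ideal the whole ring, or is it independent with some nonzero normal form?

First compute the reduced Gröbner basis of I by Buchberger's algorithm.
f_1 = 4*a - 3*b + 7, LT = a.
f_2 = 5*a*b - 11*b + 16, LT = a*b.
f_3 = 4*a + 4*b, LT = a.

S(f_1,f_2): lcm = a*b. S = -3/4*b**2 + 79/20*b - 16/5.
  leading term b**2: no divisor's leading term divides it; move -3/4*b**2 to the remainder.
  leading term b: no divisor's leading term divides it; move 79/20*b to the remainder.
  leading term 1: no divisor's leading term divides it; move -16/5 to the remainder.
  remainder -3/4*b**2 + 79/20*b - 16/5 ≠ 0; add h_4 = -3/4*b**2 + 79/20*b - 16/5 to the basis.

S(f_1,f_3): lcm = a. S = -7/4*b + 7/4.
  leading term b: no divisor's leading term divides it; move -7/4*b to the remainder.
  leading term 1: no divisor's leading term divides it; move 7/4 to the remainder.
  remainder -7/4*b + 7/4 ≠ 0; add h_5 = -7/4*b + 7/4 to the basis.

The other S-polynomials (S(f_2,f_3), S(f_1,h_4), S(f_2,h_4), S(f_3,h_4), S(f_1,h_5), S(f_2,h_5), S(f_3,h_5), S(h_4,h_5)) all reduce to 0 modulo the current basis, so we have a Gröbner basis.
Inter-reduce: drop elements whose leading term is divisible by another's, tail-reduce, and make monic.
Reduced Gröbner basis: {a + 1, b - 1}.
Label its elements g_1 = a + 1, g_2 = b - 1.

Reduce p = -8*a**2 - 3*a*b - 6*a + 2*b - 3 modulo G:
  leading term a**2: subtract (-8*a)·g_1 from -8*a**2 - 3*a*b - 6*a + 2*b - 3 → -3*a*b + 2*a + 2*b - 3
  leading term a*b: subtract (-3*b)·g_1 from -3*a*b + 2*a + 2*b - 3 → 2*a + 5*b - 3
  leading term a: subtract (2)·g_1 from 2*a + 5*b - 3 → 5*b - 5
  leading term b: subtract (5)·g_2 from 5*b - 5 → 0
  normal form = 0.
Since the normal form is 0, p ∈ I.

The remainder on division by a Gröbner basis is unique — it is the normal form.

-8*a**2 - 3*a*b - 6*a + 2*b - 3 lies in I (it reduces to 0).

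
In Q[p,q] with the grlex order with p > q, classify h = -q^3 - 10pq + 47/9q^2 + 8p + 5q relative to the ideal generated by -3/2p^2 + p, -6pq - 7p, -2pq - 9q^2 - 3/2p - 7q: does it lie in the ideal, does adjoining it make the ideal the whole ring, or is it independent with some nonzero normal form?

First compute the reduced Gröbner basis of I by Buchberger's algorithm.
f_1 = -3/2p^2 + p, LT = p^2.
f_2 = -6pq - 7p, LT = pq.
f_3 = -2pq - 9q^2 - 3/2p - 7q, LT = pq.

S(f_1,f_3): lcm = p^2q. S = -9/2pq^2 - 3/4p^2 - 25/6pq.
  leading term pq^2: subtract (3/4q)·f_2 from -9/2pq^2 - 3/4p^2 - 25/6pq → -3/4p^2 + 13/12pq
  leading term p^2: subtract (1/2)·f_1 from -3/4p^2 + 13/12pq → 13/12pq - 1/2p
  leading term pq: subtract (-13/72)·f_2 from 13/12pq - 1/2p → -127/72p
  leading term p: no divisor's leading term divides it; move -127/72p to the remainder.
  remainder -127/72p ≠ 0; add k_4 = -127/72p to the basis.

S(f_2,f_3): lcm = pq. S = -9/2q^2 + 5/12p - 7/2q.
  leading term q^2: no divisor's leading term divides it; move -9/2q^2 to the remainder.
  leading term p: subtract (-30/127)·k_4 from 5/12p - 7/2q → -7/2q
  leading term q: no divisor's leading term divides it; move -7/2q to the remainder.
  remainder -9/2q^2 - 7/2q ≠ 0; add k_5 = -9/2q^2 - 7/2q to the basis.

The other S-polynomials (S(f_1,f_2), S(f_1,k_4), S(f_2,k_4), S(f_3,k_4), S(f_1,k_5), S(f_2,k_5), S(f_3,k_5), S(k_4,k_5)) all reduce to 0 modulo the current basis, so we have a Gröbner basis.
Inter-reduce: drop elements whose leading term is divisible by another's, tail-reduce, and make monic.
Reduced Gröbner basis: {q^2 + 7/9q, p}.
Label its elements g_1 = q^2 + 7/9q, g_2 = p.

Reduce h = -q^3 - 10pq + 47/9q^2 + 8p + 5q modulo G:
  leading term q^3: subtract (-q)·g_1 from -q^3 - 10pq + 47/9q^2 + 8p + 5q → -10pq + 6q^2 + 8p + 5q
  leading term pq: subtract (-10q)·g_2 from -10pq + 6q^2 + 8p + 5q → 6q^2 + 8p + 5q
  leading term q^2: subtract (6)·g_1 from 6q^2 + 8p + 5q → 8p + 1/3q
  leading term p: subtract (8)·g_2 from 8p + 1/3q → 1/3q
  leading term q: no divisor's leading term divides it; move 1/3q to the remainder.
  normal form = 1/3q.
The normal form is nonzero, so h ∉ I. Since h minus its normal form lies in I, I + (h) = I + (r) where r = 1/3q; decide whether this ideal is the whole ring.
Run Buchberger on G together with r (pairs among the g_i already reduce to 0 since G is a Gröbner basis):
g_1 = q^2 + 7/9q, LT = q^2.
g_2 = p, LT = p.
r = 1/3q, LT = q.

The S-polynomials (S(g_1,g_2), S(g_1,r), S(g_2,r)) all reduce to 0 modulo the current basis, so we have a Gröbner basis.
Inter-reduce: drop elements whose leading term is divisible by another's, tail-reduce, and make monic.
Reduced Gröbner basis: {p, q}.
The reduced Gröbner basis of I + (h) is {p, q} ≠ {1}, a proper ideal, so the enlarged system stays consistent: h is independent of I, with normal form 1/3q.

-q^3 - 10pq + 47/9q^2 + 8p + 5q is independent of I; its normal form modulo I is 1/3q.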